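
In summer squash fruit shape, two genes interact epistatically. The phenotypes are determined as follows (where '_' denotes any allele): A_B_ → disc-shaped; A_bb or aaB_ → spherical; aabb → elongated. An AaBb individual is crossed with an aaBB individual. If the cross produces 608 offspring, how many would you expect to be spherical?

Cross: AaBb × aaBB — consider each gene separately:
A gene: Aa × aa → 2 Aa, 2 aa → 2 A_ : 2 aa (out of 4)
B gene: Bb × BB → 2 BB, 2 Bb → 4 B_ (out of 4)
Genotype classes (out of 4 × 4 = 16): A_B_ = 2×4 = 8; aaB_ = 2×4 = 8
Apply the phenotype rules: A_B_ (8) → disc-shaped; aaB_ (8) → spherical
Phenotype counts (out of 16): 8 disc-shaped, 8 spherical
spherical: 8 out of 16 → fraction 1/2
Expected count = 1/2 × 608 = 304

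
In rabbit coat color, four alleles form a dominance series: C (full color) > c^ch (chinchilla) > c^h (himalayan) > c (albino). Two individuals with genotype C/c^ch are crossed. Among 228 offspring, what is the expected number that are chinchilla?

Cross: C/c^ch × C/c^ch
Allele dominance: C > c^ch > c^h > c
Offspring genotypes: 1 C/C, 2 C/c^ch, 1 c^ch/c^ch
Phenotype counts: 3 full color, 1 chinchilla
chinchilla: 1 out of 4 → fraction 1/4
Expected count = 1/4 × 228 = 57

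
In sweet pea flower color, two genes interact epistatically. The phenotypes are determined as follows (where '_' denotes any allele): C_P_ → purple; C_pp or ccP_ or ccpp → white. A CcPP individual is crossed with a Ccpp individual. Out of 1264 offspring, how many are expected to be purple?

Cross: CcPP × Ccpp — consider each gene separately:
C gene: Cc × Cc → 1 CC, 2 Cc, 1 cc → 3 C_ : 1 cc (out of 4)
P gene: PP × pp → 4 Pp → 4 P_ (out of 4)
Genotype classes (out of 4 × 4 = 16): C_P_ = 3×4 = 12; ccP_ = 1×4 = 4
Apply the phenotype rules: C_P_ (12) → purple; ccP_ (4) → white
Phenotype counts (out of 16): 12 purple, 4 white
purple: 12 out of 16 → fraction 3/4
Expected count = 3/4 × 1264 = 948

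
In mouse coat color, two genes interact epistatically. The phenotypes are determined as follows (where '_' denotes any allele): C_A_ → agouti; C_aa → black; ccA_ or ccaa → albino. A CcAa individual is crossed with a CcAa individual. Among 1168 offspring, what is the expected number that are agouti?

Cross: CcAa × CcAa — consider each gene separately:
C gene: Cc × Cc → 1 CC, 2 Cc, 1 cc → 3 C_ : 1 cc (out of 4)
A gene: Aa × Aa → 1 AA, 2 Aa, 1 aa → 3 A_ : 1 aa (out of 4)
Genotype classes (out of 4 × 4 = 16): C_A_ = 3×3 = 9; C_aa = 3×1 = 3; ccA_ = 1×3 = 3; ccaa = 1×1 = 1
Apply the phenotype rules: C_A_ (9) → agouti; C_aa (3) → black; ccA_ (3) + ccaa (1) → albino
Phenotype counts (out of 16): 9 agouti, 3 black, 4 albino
agouti: 9 out of 16 → fraction 9/16
Expected count = 9/16 × 1168 = 657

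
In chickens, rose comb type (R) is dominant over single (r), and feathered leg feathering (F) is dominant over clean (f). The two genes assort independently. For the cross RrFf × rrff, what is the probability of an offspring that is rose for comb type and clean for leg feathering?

Dihybrid cross RrFf × rrff — consider each gene separately:
comb type: Rr × rr → 2 Rr, 2 rr → 2 R_ : 2 rr (out of 4)
leg feathering: Ff × ff → 2 Ff, 2 ff → 2 F_ : 2 ff (out of 4)
Looking for: rose (R_) and clean (ff)
P(rose) = 2/4, P(clean) = 2/4
P(both) = 2/4 × 2/4 = 4/16 = 1/4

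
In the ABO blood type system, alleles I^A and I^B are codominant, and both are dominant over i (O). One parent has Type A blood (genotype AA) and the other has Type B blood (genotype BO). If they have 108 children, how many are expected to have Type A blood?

Cross: AA × BO
Possible offspring genotypes: 2 AB, 2 AO
Blood type counts: 2 Type AB, 2 Type A
Probability of Type A: 2/4 = 1/2
Expected count = 1/2 × 108 = 54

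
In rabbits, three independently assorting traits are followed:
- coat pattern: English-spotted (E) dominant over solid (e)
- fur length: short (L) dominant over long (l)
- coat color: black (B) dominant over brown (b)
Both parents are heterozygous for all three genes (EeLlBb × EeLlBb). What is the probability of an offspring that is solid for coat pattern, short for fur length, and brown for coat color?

Trihybrid cross: EeLlBb × EeLlBb
Each trait segregates independently with a 3:1 phenotypic ratio, so each gene contributes 3/4 (dominant) or 1/4 (recessive).
Target: solid (coat pattern), short (fur length), brown (coat color)
Probability = product of independent per-trait probabilities
= 1/4 × 3/4 × 1/4 = 3/64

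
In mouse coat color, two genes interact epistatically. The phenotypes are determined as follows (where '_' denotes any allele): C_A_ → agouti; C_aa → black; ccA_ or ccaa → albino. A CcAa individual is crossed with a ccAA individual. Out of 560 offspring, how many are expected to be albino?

Cross: CcAa × ccAA — consider each gene separately:
C gene: Cc × cc → 2 Cc, 2 cc → 2 C_ : 2 cc (out of 4)
A gene: Aa × AA → 2 AA, 2 Aa → 4 A_ (out of 4)
Genotype classes (out of 4 × 4 = 16): C_A_ = 2×4 = 8; ccA_ = 2×4 = 8
Apply the phenotype rules: C_A_ (8) → agouti; ccA_ (8) → albino
Phenotype counts (out of 16): 8 agouti, 8 albino
albino: 8 out of 16 → fraction 1/2
Expected count = 1/2 × 560 = 280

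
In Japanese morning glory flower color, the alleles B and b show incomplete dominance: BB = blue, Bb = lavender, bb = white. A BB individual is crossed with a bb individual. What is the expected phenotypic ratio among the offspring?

Punnett square for BB × bb:
Offspring genotypes: 4 Bb
Phenotype counts: 4 lavender
Ratio: all lavender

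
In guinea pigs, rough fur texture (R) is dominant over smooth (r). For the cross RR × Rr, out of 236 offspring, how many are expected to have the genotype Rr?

Punnett square for RR × Rr:
Offspring genotypes: 2 RR, 2 Rr
Total offspring: 4
Count with target: 2
Probability: 2/4 = 1/2
Expected count = 1/2 × 236 = 118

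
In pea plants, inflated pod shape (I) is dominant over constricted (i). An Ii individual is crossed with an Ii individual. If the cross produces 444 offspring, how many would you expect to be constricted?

Punnett square for Ii × Ii:
Offspring genotypes: 1 II, 2 Ii, 1 ii
inflated: 3, constricted: 1
constricted: 1 out of 4 → fraction 1/4
Expected count = 1/4 × 444 = 111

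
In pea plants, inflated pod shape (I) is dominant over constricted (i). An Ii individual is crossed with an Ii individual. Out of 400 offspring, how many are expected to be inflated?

Punnett square for Ii × Ii:
Offspring genotypes: 1 II, 2 Ii, 1 ii
inflated: 3, constricted: 1
inflated: 3 out of 4 → fraction 3/4
Expected count = 3/4 × 400 = 300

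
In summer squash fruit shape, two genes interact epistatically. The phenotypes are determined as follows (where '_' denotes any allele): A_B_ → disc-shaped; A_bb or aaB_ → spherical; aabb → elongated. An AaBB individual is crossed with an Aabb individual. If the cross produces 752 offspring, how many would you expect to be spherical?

Cross: AaBB × Aabb — consider each gene separately:
A gene: Aa × Aa → 1 AA, 2 Aa, 1 aa → 3 A_ : 1 aa (out of 4)
B gene: BB × bb → 4 Bb → 4 B_ (out of 4)
Genotype classes (out of 4 × 4 = 16): A_B_ = 3×4 = 12; aaB_ = 1×4 = 4
Apply the phenotype rules: A_B_ (12) → disc-shaped; aaB_ (4) → spherical
Phenotype counts (out of 16): 12 disc-shaped, 4 spherical
spherical: 4 out of 16 → fraction 1/4
Expected count = 1/4 × 752 = 188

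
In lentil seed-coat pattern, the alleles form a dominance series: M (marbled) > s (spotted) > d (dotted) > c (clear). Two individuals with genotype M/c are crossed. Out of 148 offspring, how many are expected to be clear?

Cross: M/c × M/c
Allele dominance: M > s > d > c
Offspring genotypes: 1 M/M, 2 M/c, 1 c/c
Phenotype counts: 3 marbled, 1 clear
clear: 1 out of 4 → fraction 1/4
Expected count = 1/4 × 148 = 37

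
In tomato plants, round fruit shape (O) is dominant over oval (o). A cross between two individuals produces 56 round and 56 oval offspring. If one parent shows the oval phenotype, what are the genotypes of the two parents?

Observed offspring: 56 round, 56 oval
The observed ratio simplifies to 1:1. One parent shows oval, so its genotype must be oo. A 1:1 offspring split requires the other parent to be heterozygous (Oo).
Parent genotypes: oo × Oo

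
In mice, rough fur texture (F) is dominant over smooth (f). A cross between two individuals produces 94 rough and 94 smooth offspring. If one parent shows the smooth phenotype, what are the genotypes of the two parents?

Observed offspring: 94 rough, 94 smooth
The observed ratio simplifies to 1:1. One parent shows smooth, so its genotype must be ff. A 1:1 offspring split requires the other parent to be heterozygous (Ff).
Parent genotypes: ff × Ff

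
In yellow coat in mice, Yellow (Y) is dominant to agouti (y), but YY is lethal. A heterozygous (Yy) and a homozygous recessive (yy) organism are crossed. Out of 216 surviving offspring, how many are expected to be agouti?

Cross: Yy × yy
Punnett square offspring (before lethality): 2 Yy, 2 yy
No YY offspring are produced in this cross.
agouti: 2 out of 4 → fraction 1/2
Expected count = 1/2 × 216 = 108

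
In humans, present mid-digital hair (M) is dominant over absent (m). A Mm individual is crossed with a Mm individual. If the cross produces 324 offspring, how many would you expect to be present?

Punnett square for Mm × Mm:
Offspring genotypes: 1 MM, 2 Mm, 1 mm
present: 3, absent: 1
present: 3 out of 4 → fraction 3/4
Expected count = 3/4 × 324 = 243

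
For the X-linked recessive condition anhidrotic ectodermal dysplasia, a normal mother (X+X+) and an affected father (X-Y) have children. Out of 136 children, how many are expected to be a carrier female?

Cross: X+X+ × X-Y
Offspring: 2 X+X-, 2 X+Y
Probability of a carrier female: 2/4 = 1/2
Expected count = 1/2 × 136 = 68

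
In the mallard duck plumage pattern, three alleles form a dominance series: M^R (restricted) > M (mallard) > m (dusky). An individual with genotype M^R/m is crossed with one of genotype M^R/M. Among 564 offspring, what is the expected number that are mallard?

Cross: M^R/m × M^R/M
Allele dominance: M^R > M > m
Offspring genotypes: 1 M^R/M^R, 1 M^R/M, 1 M^R/m, 1 M/m
Phenotype counts: 3 restricted, 1 mallard
mallard: 1 out of 4 → fraction 1/4
Expected count = 1/4 × 564 = 141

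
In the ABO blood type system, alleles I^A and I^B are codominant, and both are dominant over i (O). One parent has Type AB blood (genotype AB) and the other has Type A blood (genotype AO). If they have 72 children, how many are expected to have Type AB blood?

Cross: AB × AO
Possible offspring genotypes: 1 AA, 1 AO, 1 AB, 1 BO
Blood type counts: 2 Type A, 1 Type AB, 1 Type B
Probability of Type AB: 1/4
Expected count = 1/4 × 72 = 18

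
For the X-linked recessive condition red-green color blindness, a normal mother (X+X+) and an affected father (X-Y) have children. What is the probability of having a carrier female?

Cross: X+X+ × X-Y
Offspring: 2 X+X-, 2 X+Y
Probability of a carrier female: 2/4 = 1/2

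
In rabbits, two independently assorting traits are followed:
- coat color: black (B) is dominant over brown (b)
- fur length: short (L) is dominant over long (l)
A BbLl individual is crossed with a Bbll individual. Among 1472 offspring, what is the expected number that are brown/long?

Dihybrid cross BbLl × Bbll — consider each gene separately:
coat color: Bb × Bb → 1 BB, 2 Bb, 1 bb → 3 B_ : 1 bb (out of 4)
fur length: Ll × ll → 2 Ll, 2 ll → 2 L_ : 2 ll (out of 4)
Combine (counts out of 4 × 4 = 16): black/short (B_L_) = 3×2 = 6; black/long (B_ll) = 3×2 = 6; brown/short (bbL_) = 1×2 = 2; brown/long (bbll) = 1×2 = 2
Phenotype counts (out of 16): 6 black/short, 6 black/long, 2 brown/short, 2 brown/long
brown/long: 2 out of 16 → fraction 1/8
Expected count = 1/8 × 1472 = 184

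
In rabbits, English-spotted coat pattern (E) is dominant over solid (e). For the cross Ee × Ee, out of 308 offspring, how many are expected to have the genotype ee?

Punnett square for Ee × Ee:
Offspring genotypes: 1 EE, 2 Ee, 1 ee
Total offspring: 4
Count with target: 1
Probability: 1/4
Expected count = 1/4 × 308 = 77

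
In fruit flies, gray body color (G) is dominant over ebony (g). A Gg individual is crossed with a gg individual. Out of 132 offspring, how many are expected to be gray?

Punnett square for Gg × gg:
Offspring genotypes: 2 Gg, 2 gg
gray: 2, ebony: 2
gray: 2 out of 4 → fraction 1/2
Expected count = 1/2 × 132 = 66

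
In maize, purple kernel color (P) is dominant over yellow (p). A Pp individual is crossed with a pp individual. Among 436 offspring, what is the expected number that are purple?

Punnett square for Pp × pp:
Offspring genotypes: 2 Pp, 2 pp
purple: 2, yellow: 2
purple: 2 out of 4 → fraction 1/2
Expected count = 1/2 × 436 = 218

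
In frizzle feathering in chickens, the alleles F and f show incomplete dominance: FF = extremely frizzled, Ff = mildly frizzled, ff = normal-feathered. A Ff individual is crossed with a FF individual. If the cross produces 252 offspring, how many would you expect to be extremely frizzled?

Punnett square for Ff × FF:
Offspring genotypes: 2 FF, 2 Ff
Phenotype counts: 2 extremely frizzled, 2 mildly frizzled
extremely frizzled: 2 out of 4 → fraction 1/2
Expected count = 1/2 × 252 = 126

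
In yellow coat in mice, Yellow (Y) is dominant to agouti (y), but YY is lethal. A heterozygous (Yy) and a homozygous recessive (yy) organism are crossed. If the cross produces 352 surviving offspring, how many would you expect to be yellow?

Cross: Yy × yy
Punnett square offspring (before lethality): 2 Yy, 2 yy
No YY offspring are produced in this cross.
yellow: 2 out of 4 → fraction 1/2
Expected count = 1/2 × 352 = 176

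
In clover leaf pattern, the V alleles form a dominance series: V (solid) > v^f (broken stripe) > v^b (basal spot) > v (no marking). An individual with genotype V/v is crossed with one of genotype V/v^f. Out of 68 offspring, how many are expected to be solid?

Cross: V/v × V/v^f
Allele dominance: V > v^f > v^b > v
Offspring genotypes: 1 V/V, 1 V/v^f, 1 V/v, 1 v^f/v
Phenotype counts: 3 solid, 1 broken stripe
solid: 3 out of 4 → fraction 3/4
Expected count = 3/4 × 68 = 51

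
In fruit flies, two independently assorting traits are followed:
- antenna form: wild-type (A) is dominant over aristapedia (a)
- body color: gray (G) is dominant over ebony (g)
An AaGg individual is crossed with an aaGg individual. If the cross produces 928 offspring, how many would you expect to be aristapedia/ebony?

Dihybrid cross AaGg × aaGg — consider each gene separately:
antenna form: Aa × aa → 2 Aa, 2 aa → 2 A_ : 2 aa (out of 4)
body color: Gg × Gg → 1 GG, 2 Gg, 1 gg → 3 G_ : 1 gg (out of 4)
Combine (counts out of 4 × 4 = 16): wild-type/gray (A_G_) = 2×3 = 6; wild-type/ebony (A_gg) = 2×1 = 2; aristapedia/gray (aaG_) = 2×3 = 6; aristapedia/ebony (aagg) = 2×1 = 2
Phenotype counts (out of 16): 6 wild-type/gray, 2 wild-type/ebony, 6 aristapedia/gray, 2 aristapedia/ebony
aristapedia/ebony: 2 out of 16 → fraction 1/8
Expected count = 1/8 × 928 = 116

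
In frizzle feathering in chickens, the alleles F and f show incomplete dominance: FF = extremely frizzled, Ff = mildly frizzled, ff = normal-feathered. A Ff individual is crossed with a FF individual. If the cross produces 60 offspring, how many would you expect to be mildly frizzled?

Punnett square for Ff × FF:
Offspring genotypes: 2 FF, 2 Ff
Phenotype counts: 2 extremely frizzled, 2 mildly frizzled
mildly frizzled: 2 out of 4 → fraction 1/2
Expected count = 1/2 × 60 = 30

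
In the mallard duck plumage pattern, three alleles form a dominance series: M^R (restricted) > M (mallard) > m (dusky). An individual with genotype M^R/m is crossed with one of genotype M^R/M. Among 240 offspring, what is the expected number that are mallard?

Cross: M^R/m × M^R/M
Allele dominance: M^R > M > m
Offspring genotypes: 1 M^R/M^R, 1 M^R/M, 1 M^R/m, 1 M/m
Phenotype counts: 3 restricted, 1 mallard
mallard: 1 out of 4 → fraction 1/4
Expected count = 1/4 × 240 = 60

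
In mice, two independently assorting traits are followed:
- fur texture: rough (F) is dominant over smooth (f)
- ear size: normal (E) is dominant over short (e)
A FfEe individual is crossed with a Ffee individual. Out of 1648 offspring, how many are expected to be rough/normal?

Dihybrid cross FfEe × Ffee — consider each gene separately:
fur texture: Ff × Ff → 1 FF, 2 Ff, 1 ff → 3 F_ : 1 ff (out of 4)
ear size: Ee × ee → 2 Ee, 2 ee → 2 E_ : 2 ee (out of 4)
Combine (counts out of 4 × 4 = 16): rough/normal (F_E_) = 3×2 = 6; rough/short (F_ee) = 3×2 = 6; smooth/normal (ffE_) = 1×2 = 2; smooth/short (ffee) = 1×2 = 2
Phenotype counts (out of 16): 6 rough/normal, 6 rough/short, 2 smooth/normal, 2 smooth/short
rough/normal: 6 out of 16 → fraction 3/8
Expected count = 3/8 × 1648 = 618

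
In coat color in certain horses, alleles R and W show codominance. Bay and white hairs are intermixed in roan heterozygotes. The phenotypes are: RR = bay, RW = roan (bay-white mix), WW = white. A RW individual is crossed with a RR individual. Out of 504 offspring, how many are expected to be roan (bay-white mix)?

Punnett square for RW × RR:
Offspring genotypes: 2 RR, 2 RW
Phenotype counts: 2 bay, 2 roan (bay-white mix)
roan (bay-white mix): 2 out of 4 → fraction 1/2
Expected count = 1/2 × 504 = 252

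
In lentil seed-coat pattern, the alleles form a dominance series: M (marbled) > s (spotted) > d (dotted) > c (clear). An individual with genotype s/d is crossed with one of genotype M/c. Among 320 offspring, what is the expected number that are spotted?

Cross: s/d × M/c
Allele dominance: M > s > d > c
Offspring genotypes: 1 M/s, 1 s/c, 1 M/d, 1 d/c
Phenotype counts: 2 marbled, 1 spotted, 1 dotted
spotted: 1 out of 4 → fraction 1/4
Expected count = 1/4 × 320 = 80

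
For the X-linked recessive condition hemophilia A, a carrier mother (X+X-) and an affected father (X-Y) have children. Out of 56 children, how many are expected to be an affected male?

Cross: X+X- × X-Y
Offspring: 1 X+X-, 1 X+Y, 1 X-X-, 1 X-Y
Probability of an affected male: 1/4
Expected count = 1/4 × 56 = 14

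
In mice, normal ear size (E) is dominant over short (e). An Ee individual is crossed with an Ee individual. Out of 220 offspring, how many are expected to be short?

Punnett square for Ee × Ee:
Offspring genotypes: 1 EE, 2 Ee, 1 ee
normal: 3, short: 1
short: 1 out of 4 → fraction 1/4
Expected count = 1/4 × 220 = 55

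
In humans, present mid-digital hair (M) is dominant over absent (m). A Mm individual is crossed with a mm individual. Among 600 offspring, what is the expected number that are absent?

Punnett square for Mm × mm:
Offspring genotypes: 2 Mm, 2 mm
present: 2, absent: 2
absent: 2 out of 4 → fraction 1/2
Expected count = 1/2 × 600 = 300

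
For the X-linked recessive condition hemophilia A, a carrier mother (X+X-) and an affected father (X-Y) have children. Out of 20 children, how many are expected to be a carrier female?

Cross: X+X- × X-Y
Offspring: 1 X+X-, 1 X+Y, 1 X-X-, 1 X-Y
Probability of a carrier female: 1/4
Expected count = 1/4 × 20 = 5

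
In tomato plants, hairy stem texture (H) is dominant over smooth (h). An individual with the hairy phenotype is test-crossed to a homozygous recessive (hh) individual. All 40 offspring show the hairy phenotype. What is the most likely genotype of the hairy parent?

Test cross: ? × hh
All offspring are hairy.
If the unknown parent were heterozygous (Hh), about half of 40 offspring would be smooth; none are. The unknown parent is most likely homozygous dominant (HH).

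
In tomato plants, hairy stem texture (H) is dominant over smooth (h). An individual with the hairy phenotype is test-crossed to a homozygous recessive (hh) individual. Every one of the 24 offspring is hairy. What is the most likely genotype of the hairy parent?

Test cross: ? × hh
All offspring are hairy.
If the unknown parent were heterozygous (Hh), about half of 24 offspring would be smooth; none are. The unknown parent is most likely homozygous dominant (HH).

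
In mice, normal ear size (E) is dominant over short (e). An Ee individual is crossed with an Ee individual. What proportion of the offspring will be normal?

Punnett square for Ee × Ee:
Offspring genotypes: 1 EE, 2 Ee, 1 ee
normal: 3, short: 1
normal: 3 out of 4
Probability: 3/4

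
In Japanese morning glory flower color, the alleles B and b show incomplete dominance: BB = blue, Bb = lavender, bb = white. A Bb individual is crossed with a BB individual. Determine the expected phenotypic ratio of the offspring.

Punnett square for Bb × BB:
Offspring genotypes: 2 BB, 2 Bb
Phenotype counts: 2 blue, 2 lavender
Ratio: 1 blue : 1 lavender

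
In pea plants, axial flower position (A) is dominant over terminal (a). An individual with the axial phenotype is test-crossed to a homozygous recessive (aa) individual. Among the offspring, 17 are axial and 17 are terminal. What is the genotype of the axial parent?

Test cross: ? × aa
Offspring: 17 axial, 17 terminal — approximately 1:1.
A 1:1 ratio in a test cross indicates the unknown parent is heterozygous (Aa).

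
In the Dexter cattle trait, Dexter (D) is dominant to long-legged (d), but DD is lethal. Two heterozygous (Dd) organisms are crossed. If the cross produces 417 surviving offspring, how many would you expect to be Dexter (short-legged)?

Cross: Dd × Dd
Punnett square offspring (before lethality): 1 DD, 2 Dd, 1 dd
The DD genotype is lethal (embryos die); surviving offspring: 2 Dd, 1 dd
Dexter (short-legged): 2 out of 3 → fraction 2/3
Expected count = 2/3 × 417 = 278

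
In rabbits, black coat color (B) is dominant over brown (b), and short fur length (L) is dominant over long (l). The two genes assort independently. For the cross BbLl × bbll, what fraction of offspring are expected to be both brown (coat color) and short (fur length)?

Dihybrid cross BbLl × bbll — consider each gene separately:
coat color: Bb × bb → 2 Bb, 2 bb → 2 B_ : 2 bb (out of 4)
fur length: Ll × ll → 2 Ll, 2 ll → 2 L_ : 2 ll (out of 4)
Looking for: brown (bb) and short (L_)
P(brown) = 2/4, P(short) = 2/4
P(both) = 2/4 × 2/4 = 4/16 = 1/4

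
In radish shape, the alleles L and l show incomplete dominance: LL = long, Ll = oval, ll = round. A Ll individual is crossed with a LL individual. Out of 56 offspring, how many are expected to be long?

Punnett square for Ll × LL:
Offspring genotypes: 2 LL, 2 Ll
Phenotype counts: 2 long, 2 oval
long: 2 out of 4 → fraction 1/2
Expected count = 1/2 × 56 = 28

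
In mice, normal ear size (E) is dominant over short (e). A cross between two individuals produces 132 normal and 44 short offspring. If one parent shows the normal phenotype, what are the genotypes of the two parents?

Observed offspring: 132 normal, 44 short
The observed ratio simplifies to 3:1. Short (ee) offspring appear, so each parent must contribute one e allele. The parent stated to show normal carries E, so it is Ee. The other parent is then either Ee or ee: Ee × ee would give a 1:1 split, whereas Ee × Ee gives 3:1 — matching the data. So both parents are heterozygous (Ee × Ee).
Parent genotypes: Ee × Ee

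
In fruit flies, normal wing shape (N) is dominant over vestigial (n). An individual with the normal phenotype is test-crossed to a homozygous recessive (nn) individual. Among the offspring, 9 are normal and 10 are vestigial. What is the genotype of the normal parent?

Test cross: ? × nn
Offspring: 9 normal, 10 vestigial — approximately 1:1.
A 1:1 ratio in a test cross indicates the unknown parent is heterozygous (Nn).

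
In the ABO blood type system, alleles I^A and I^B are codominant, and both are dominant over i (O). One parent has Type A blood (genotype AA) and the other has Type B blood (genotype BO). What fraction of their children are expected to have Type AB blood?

Cross: AA × BO
Possible offspring genotypes: 2 AB, 2 AO
Blood type counts: 2 Type AB, 2 Type A
Probability of Type AB: 2/4 = 1/2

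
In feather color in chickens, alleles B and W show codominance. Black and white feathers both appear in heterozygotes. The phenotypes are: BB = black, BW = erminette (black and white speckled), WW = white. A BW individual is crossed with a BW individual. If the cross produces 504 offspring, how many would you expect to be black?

Punnett square for BW × BW:
Offspring genotypes: 1 BB, 2 BW, 1 WW
Phenotype counts: 1 black, 2 erminette (black and white speckled), 1 white
black: 1 out of 4 → fraction 1/4
Expected count = 1/4 × 504 = 126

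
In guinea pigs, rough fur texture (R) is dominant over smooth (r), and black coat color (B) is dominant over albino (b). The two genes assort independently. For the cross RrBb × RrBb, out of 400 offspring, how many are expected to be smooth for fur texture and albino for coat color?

Dihybrid cross RrBb × RrBb — consider each gene separately:
fur texture: Rr × Rr → 1 RR, 2 Rr, 1 rr → 3 R_ : 1 rr (out of 4)
coat color: Bb × Bb → 1 BB, 2 Bb, 1 bb → 3 B_ : 1 bb (out of 4)
Looking for: smooth (rr) and albino (bb)
P(smooth) = 1/4, P(albino) = 1/4
P(both) = 1/4 × 1/4 = 1/16
Expected count = 1/16 × 400 = 25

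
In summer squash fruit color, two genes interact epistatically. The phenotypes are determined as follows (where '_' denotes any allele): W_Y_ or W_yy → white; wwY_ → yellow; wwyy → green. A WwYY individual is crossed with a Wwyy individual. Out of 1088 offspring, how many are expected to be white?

Cross: WwYY × Wwyy — consider each gene separately:
W gene: Ww × Ww → 1 WW, 2 Ww, 1 ww → 3 W_ : 1 ww (out of 4)
Y gene: YY × yy → 4 Yy → 4 Y_ (out of 4)
Genotype classes (out of 4 × 4 = 16): W_Y_ = 3×4 = 12; wwY_ = 1×4 = 4
Apply the phenotype rules: W_Y_ (12) → white; wwY_ (4) → yellow
Phenotype counts (out of 16): 12 white, 4 yellow
white: 12 out of 16 → fraction 3/4
Expected count = 3/4 × 1088 = 816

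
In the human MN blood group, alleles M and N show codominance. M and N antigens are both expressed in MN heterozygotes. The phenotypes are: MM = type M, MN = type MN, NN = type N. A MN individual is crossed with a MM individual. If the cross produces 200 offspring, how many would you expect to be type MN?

Punnett square for MN × MM:
Offspring genotypes: 2 MM, 2 MN
Phenotype counts: 2 type M, 2 type MN
type MN: 2 out of 4 → fraction 1/2
Expected count = 1/2 × 200 = 100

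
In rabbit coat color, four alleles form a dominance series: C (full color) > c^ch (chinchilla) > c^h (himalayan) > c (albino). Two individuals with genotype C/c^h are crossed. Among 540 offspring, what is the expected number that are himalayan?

Cross: C/c^h × C/c^h
Allele dominance: C > c^ch > c^h > c
Offspring genotypes: 1 C/C, 2 C/c^h, 1 c^h/c^h
Phenotype counts: 3 full color, 1 himalayan
himalayan: 1 out of 4 → fraction 1/4
Expected count = 1/4 × 540 = 135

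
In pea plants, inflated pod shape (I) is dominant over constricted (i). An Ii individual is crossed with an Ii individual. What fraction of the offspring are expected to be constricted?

Punnett square for Ii × Ii:
Offspring genotypes: 1 II, 2 Ii, 1 ii
inflated: 3, constricted: 1
constricted: 1 out of 4
Probability: 1/4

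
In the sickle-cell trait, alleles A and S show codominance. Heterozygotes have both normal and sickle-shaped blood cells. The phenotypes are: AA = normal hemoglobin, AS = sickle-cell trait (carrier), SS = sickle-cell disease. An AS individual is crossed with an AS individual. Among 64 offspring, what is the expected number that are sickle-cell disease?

Punnett square for AS × AS:
Offspring genotypes: 1 AA, 2 AS, 1 SS
Phenotype counts: 1 normal hemoglobin, 2 sickle-cell trait (carrier), 1 sickle-cell disease
sickle-cell disease: 1 out of 4 → fraction 1/4
Expected count = 1/4 × 64 = 16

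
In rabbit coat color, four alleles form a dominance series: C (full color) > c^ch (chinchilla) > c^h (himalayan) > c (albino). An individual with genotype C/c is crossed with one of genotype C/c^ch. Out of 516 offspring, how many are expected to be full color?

Cross: C/c × C/c^ch
Allele dominance: C > c^ch > c^h > c
Offspring genotypes: 1 C/C, 1 C/c^ch, 1 C/c, 1 c^ch/c
Phenotype counts: 3 full color, 1 chinchilla
full color: 3 out of 4 → fraction 3/4
Expected count = 3/4 × 516 = 387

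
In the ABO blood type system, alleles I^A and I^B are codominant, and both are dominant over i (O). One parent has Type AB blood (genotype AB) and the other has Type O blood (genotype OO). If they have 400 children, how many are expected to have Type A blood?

Cross: AB × OO
Possible offspring genotypes: 2 AO, 2 BO
Blood type counts: 2 Type A, 2 Type B
Probability of Type A: 2/4 = 1/2
Expected count = 1/2 × 400 = 200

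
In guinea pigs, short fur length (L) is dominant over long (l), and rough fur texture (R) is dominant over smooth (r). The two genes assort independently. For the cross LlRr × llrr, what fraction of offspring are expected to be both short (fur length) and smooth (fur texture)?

Dihybrid cross LlRr × llrr — consider each gene separately:
fur length: Ll × ll → 2 Ll, 2 ll → 2 L_ : 2 ll (out of 4)
fur texture: Rr × rr → 2 Rr, 2 rr → 2 R_ : 2 rr (out of 4)
Looking for: short (L_) and smooth (rr)
P(short) = 2/4, P(smooth) = 2/4
P(both) = 2/4 × 2/4 = 4/16 = 1/4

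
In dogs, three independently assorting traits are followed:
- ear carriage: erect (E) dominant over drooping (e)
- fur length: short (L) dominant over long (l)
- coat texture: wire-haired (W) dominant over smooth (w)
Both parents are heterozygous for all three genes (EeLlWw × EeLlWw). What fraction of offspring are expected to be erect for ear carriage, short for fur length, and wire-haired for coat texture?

Trihybrid cross: EeLlWw × EeLlWw
Each trait segregates independently with a 3:1 phenotypic ratio, so each gene contributes 3/4 (dominant) or 1/4 (recessive).
Target: erect (ear carriage), short (fur length), wire-haired (coat texture)
Probability = product of independent per-trait probabilities
= 3/4 × 3/4 × 3/4 = 27/64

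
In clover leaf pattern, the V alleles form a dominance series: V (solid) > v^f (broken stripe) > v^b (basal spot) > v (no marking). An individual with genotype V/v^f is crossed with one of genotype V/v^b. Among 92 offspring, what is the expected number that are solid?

Cross: V/v^f × V/v^b
Allele dominance: V > v^f > v^b > v
Offspring genotypes: 1 V/V, 1 V/v^b, 1 V/v^f, 1 v^f/v^b
Phenotype counts: 3 solid, 1 broken stripe
solid: 3 out of 4 → fraction 3/4
Expected count = 3/4 × 92 = 69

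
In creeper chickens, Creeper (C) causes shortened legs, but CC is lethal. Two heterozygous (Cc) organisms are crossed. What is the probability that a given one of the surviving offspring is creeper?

Cross: Cc × Cc
Punnett square offspring (before lethality): 1 CC, 2 Cc, 1 cc
The CC genotype is lethal (embryos die); surviving offspring: 2 Cc, 1 cc
creeper: 2 out of 3
Probability: 2/3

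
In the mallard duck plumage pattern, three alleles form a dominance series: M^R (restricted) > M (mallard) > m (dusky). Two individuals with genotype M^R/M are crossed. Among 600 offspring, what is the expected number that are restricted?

Cross: M^R/M × M^R/M
Allele dominance: M^R > M > m
Offspring genotypes: 1 M^R/M^R, 2 M^R/M, 1 M/M
Phenotype counts: 3 restricted, 1 mallard
restricted: 3 out of 4 → fraction 3/4
Expected count = 3/4 × 600 = 450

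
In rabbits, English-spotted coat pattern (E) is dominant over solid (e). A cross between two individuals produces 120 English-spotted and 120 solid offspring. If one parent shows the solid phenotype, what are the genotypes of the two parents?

Observed offspring: 120 English-spotted, 120 solid
The observed ratio simplifies to 1:1. One parent shows solid, so its genotype must be ee. A 1:1 offspring split requires the other parent to be heterozygous (Ee).
Parent genotypes: ee × Ee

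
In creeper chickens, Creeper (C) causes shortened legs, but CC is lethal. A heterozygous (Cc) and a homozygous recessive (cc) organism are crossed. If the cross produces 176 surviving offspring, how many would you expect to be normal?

Cross: Cc × cc
Punnett square offspring (before lethality): 2 Cc, 2 cc
No CC offspring are produced in this cross.
normal: 2 out of 4 → fraction 1/2
Expected count = 1/2 × 176 = 88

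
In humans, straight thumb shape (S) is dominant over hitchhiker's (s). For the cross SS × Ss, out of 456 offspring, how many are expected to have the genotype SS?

Punnett square for SS × Ss:
Offspring genotypes: 2 SS, 2 Ss
Total offspring: 4
Count with target: 2
Probability: 2/4 = 1/2
Expected count = 1/2 × 456 = 228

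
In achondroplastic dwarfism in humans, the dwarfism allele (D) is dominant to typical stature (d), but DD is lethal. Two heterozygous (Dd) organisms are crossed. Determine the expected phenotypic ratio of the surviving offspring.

Cross: Dd × Dd
Punnett square offspring (before lethality): 1 DD, 2 Dd, 1 dd
The DD genotype is lethal (embryos die); surviving offspring: 2 Dd, 1 dd
Ratio: 2 achondroplastic dwarf : 1 typical stature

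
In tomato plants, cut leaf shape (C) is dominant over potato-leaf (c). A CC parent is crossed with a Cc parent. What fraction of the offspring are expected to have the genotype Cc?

Punnett square for CC × Cc:
Offspring genotypes: 2 CC, 2 Cc
Total offspring: 4
Count with target: 2
Probability: 2/4 = 1/2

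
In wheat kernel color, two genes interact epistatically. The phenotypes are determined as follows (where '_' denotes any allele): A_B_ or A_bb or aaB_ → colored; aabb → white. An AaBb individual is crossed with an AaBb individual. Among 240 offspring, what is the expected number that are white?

Cross: AaBb × AaBb — consider each gene separately:
A gene: Aa × Aa → 1 AA, 2 Aa, 1 aa → 3 A_ : 1 aa (out of 4)
B gene: Bb × Bb → 1 BB, 2 Bb, 1 bb → 3 B_ : 1 bb (out of 4)
Genotype classes (out of 4 × 4 = 16): A_B_ = 3×3 = 9; A_bb = 3×1 = 3; aaB_ = 1×3 = 3; aabb = 1×1 = 1
Apply the phenotype rules: A_B_ (9) + A_bb (3) + aaB_ (3) → colored; aabb (1) → white
Phenotype counts (out of 16): 15 colored, 1 white
white: 1 out of 16 → fraction 1/16
Expected count = 1/16 × 240 = 15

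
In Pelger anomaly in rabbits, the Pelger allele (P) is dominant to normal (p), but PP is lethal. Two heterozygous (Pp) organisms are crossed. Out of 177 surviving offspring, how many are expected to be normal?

Cross: Pp × Pp
Punnett square offspring (before lethality): 1 PP, 2 Pp, 1 pp
The PP genotype is lethal (embryos die); surviving offspring: 2 Pp, 1 pp
normal: 1 out of 3 → fraction 1/3
Expected count = 1/3 × 177 = 59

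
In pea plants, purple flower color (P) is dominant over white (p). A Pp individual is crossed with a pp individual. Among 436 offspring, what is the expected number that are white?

Punnett square for Pp × pp:
Offspring genotypes: 2 Pp, 2 pp
purple: 2, white: 2
white: 2 out of 4 → fraction 1/2
Expected count = 1/2 × 436 = 218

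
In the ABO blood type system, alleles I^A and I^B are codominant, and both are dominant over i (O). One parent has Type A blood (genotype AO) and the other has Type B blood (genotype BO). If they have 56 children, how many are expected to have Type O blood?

Cross: AO × BO
Possible offspring genotypes: 1 AB, 1 AO, 1 BO, 1 OO
Blood type counts: 1 Type AB, 1 Type A, 1 Type B, 1 Type O
Probability of Type O: 1/4
Expected count = 1/4 × 56 = 14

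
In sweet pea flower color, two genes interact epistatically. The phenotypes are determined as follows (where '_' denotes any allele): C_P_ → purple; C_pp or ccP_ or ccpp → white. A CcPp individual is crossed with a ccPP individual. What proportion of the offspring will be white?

Cross: CcPp × ccPP — consider each gene separately:
C gene: Cc × cc → 2 Cc, 2 cc → 2 C_ : 2 cc (out of 4)
P gene: Pp × PP → 2 PP, 2 Pp → 4 P_ (out of 4)
Genotype classes (out of 4 × 4 = 16): C_P_ = 2×4 = 8; ccP_ = 2×4 = 8
Apply the phenotype rules: C_P_ (8) → purple; ccP_ (8) → white
Phenotype counts (out of 16): 8 purple, 8 white
white: 8 out of 16
Probability: 8/16 = 1/2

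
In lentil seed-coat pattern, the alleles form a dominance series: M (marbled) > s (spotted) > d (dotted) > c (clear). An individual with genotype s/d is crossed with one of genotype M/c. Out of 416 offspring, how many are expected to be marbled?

Cross: s/d × M/c
Allele dominance: M > s > d > c
Offspring genotypes: 1 M/s, 1 s/c, 1 M/d, 1 d/c
Phenotype counts: 2 marbled, 1 spotted, 1 dotted
marbled: 2 out of 4 → fraction 1/2
Expected count = 1/2 × 416 = 208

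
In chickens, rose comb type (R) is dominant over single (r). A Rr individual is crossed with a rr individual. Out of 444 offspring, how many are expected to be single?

Punnett square for Rr × rr:
Offspring genotypes: 2 Rr, 2 rr
rose: 2, single: 2
single: 2 out of 4 → fraction 1/2
Expected count = 1/2 × 444 = 222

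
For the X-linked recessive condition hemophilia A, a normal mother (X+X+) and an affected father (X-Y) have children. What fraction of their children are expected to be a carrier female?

Cross: X+X+ × X-Y
Offspring: 2 X+X-, 2 X+Y
Probability of a carrier female: 2/4 = 1/2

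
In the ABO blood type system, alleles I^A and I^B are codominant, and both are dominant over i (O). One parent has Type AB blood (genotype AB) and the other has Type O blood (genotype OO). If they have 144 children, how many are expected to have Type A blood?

Cross: AB × OO
Possible offspring genotypes: 2 AO, 2 BO
Blood type counts: 2 Type A, 2 Type B
Probability of Type A: 2/4 = 1/2
Expected count = 1/2 × 144 = 72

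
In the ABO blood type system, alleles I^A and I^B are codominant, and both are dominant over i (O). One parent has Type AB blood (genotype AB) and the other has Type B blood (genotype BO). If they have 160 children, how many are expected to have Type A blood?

Cross: AB × BO
Possible offspring genotypes: 1 AB, 1 AO, 1 BB, 1 BO
Blood type counts: 1 Type AB, 1 Type A, 2 Type B
Probability of Type A: 1/4
Expected count = 1/4 × 160 = 40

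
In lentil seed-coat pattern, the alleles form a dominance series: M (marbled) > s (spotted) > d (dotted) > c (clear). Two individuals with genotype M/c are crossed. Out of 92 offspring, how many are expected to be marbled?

Cross: M/c × M/c
Allele dominance: M > s > d > c
Offspring genotypes: 1 M/M, 2 M/c, 1 c/c
Phenotype counts: 3 marbled, 1 clear
marbled: 3 out of 4 → fraction 3/4
Expected count = 3/4 × 92 = 69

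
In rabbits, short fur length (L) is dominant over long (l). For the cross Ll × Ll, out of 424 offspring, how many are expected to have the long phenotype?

Punnett square for Ll × Ll:
Offspring genotypes: 1 LL, 2 Ll, 1 ll
Total offspring: 4
Count with target: 1
Probability: 1/4
Expected count = 1/4 × 424 = 106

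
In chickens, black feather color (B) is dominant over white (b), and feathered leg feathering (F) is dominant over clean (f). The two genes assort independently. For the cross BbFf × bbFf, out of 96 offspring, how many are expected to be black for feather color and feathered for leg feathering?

Dihybrid cross BbFf × bbFf — consider each gene separately:
feather color: Bb × bb → 2 Bb, 2 bb → 2 B_ : 2 bb (out of 4)
leg feathering: Ff × Ff → 1 FF, 2 Ff, 1 ff → 3 F_ : 1 ff (out of 4)
Looking for: black (B_) and feathered (F_)
P(black) = 2/4, P(feathered) = 3/4
P(both) = 2/4 × 3/4 = 6/16 = 3/8
Expected count = 3/8 × 96 = 36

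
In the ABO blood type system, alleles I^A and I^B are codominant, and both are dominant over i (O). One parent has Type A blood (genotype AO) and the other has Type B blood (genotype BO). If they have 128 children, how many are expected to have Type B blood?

Cross: AO × BO
Possible offspring genotypes: 1 AB, 1 AO, 1 BO, 1 OO
Blood type counts: 1 Type AB, 1 Type A, 1 Type B, 1 Type O
Probability of Type B: 1/4
Expected count = 1/4 × 128 = 32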